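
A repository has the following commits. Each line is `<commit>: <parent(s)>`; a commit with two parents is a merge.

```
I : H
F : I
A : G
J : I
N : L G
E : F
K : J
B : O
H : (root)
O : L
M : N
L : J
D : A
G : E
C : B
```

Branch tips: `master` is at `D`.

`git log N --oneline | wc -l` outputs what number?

Walking parent pointers from N: reachable set = {E, F, G, H, I, J, L, N}.
That is 8 commits.

8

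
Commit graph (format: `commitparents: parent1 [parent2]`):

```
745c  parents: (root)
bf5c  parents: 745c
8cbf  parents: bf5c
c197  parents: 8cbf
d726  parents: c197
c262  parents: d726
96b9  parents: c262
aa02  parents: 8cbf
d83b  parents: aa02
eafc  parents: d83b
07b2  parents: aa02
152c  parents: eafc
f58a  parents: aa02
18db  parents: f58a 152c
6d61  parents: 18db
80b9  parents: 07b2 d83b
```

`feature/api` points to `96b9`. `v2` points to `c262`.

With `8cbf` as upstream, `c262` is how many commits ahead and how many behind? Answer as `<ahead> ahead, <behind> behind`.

Reachable from c262: {745c, 8cbf, bf5c, c197, c262, d726}.
Reachable from 8cbf: {745c, 8cbf, bf5c}.
Only in c262's history (ahead): {c197, c262, d726} — 3.
Only in 8cbf's history (behind): {} — 0.

3 ahead, 0 behind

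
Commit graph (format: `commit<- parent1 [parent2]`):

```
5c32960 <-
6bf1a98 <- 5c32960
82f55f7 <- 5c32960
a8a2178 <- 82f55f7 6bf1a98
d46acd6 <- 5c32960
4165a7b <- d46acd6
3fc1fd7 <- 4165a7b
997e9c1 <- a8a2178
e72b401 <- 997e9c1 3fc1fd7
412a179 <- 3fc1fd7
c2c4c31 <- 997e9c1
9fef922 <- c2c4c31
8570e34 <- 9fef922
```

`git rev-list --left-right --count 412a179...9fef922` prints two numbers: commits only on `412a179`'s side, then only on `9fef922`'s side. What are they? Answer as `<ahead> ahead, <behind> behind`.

4 ahead, 6 behind

Reachable from 412a179: {3fc1fd7, 412a179, 4165a7b, 5c32960, d46acd6}.
Reachable from 9fef922: {5c32960, 6bf1a98, 82f55f7, 997e9c1, 9fef922, a8a2178, c2c4c31}.
Only in 412a179's history (ahead): {3fc1fd7, 412a179, 4165a7b, d46acd6} — 4.
Only in 9fef922's history (behind): {6bf1a98, 82f55f7, 997e9c1, 9fef922, a8a2178, c2c4c31} — 6.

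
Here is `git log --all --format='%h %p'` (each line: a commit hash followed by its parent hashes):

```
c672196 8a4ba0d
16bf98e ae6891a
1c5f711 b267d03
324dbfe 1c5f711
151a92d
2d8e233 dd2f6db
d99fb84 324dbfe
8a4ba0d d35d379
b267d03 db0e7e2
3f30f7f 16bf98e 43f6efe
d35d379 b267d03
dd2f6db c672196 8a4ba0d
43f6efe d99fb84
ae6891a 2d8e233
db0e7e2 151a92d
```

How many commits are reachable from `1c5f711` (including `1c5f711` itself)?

4

Walking parent pointers from 1c5f711: reachable set = {151a92d, 1c5f711, b267d03, db0e7e2}.
That is 4 commits.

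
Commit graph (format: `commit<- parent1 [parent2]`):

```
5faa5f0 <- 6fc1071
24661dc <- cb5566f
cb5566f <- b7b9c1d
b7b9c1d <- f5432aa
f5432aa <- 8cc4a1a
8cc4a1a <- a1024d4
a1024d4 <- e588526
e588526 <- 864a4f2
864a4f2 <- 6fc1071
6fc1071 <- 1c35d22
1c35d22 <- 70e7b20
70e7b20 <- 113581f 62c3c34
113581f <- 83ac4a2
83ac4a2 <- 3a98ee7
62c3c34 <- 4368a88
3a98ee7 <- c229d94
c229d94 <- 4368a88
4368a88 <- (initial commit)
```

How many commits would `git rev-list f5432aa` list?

14

Walking parent pointers from f5432aa: reachable set = {113581f, 1c35d22, 3a98ee7, 4368a88, 62c3c34, 6fc1071, 70e7b20, 83ac4a2, 864a4f2, 8cc4a1a, a1024d4, c229d94, e588526, f5432aa}.
That is 14 commits.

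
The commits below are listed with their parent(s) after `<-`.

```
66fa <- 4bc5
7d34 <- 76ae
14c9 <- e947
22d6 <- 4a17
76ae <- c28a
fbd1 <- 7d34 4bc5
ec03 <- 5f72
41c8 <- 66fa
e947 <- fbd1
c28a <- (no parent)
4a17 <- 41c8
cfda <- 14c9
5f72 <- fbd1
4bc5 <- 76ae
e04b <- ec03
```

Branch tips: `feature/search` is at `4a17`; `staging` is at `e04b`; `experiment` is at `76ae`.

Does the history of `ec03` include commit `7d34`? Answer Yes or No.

Yes

Ancestors of ec03 (commits reachable by following parents): {4bc5, 5f72, 76ae, 7d34, c28a, ec03, fbd1}.
7d34 is in that set, so it is an ancestor of ec03.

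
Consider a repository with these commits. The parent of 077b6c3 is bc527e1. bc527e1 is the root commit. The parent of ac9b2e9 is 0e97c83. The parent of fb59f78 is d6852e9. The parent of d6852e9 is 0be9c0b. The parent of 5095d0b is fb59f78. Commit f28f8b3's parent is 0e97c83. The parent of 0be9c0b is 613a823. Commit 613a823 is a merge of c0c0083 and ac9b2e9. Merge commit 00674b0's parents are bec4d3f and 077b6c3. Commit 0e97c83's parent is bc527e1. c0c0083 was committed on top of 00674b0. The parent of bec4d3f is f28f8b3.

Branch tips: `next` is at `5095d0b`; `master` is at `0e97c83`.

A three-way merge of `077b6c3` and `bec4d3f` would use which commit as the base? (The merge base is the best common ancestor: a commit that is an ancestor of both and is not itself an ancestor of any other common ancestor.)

bc527e1

Ancestors of 077b6c3: {077b6c3, bc527e1}.
Ancestors of bec4d3f: {0e97c83, bc527e1, bec4d3f, f28f8b3}.
Common ancestors: {bc527e1}.
The only common ancestor is bc527e1, so it is the merge base.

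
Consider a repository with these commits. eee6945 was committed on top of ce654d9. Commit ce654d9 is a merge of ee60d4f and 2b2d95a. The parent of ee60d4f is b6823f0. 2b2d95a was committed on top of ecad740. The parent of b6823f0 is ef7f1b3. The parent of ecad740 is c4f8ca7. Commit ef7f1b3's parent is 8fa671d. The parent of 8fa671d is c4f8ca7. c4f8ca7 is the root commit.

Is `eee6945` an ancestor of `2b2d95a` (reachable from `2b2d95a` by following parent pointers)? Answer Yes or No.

No

Ancestors of 2b2d95a: {2b2d95a, c4f8ca7, ecad740}.
eee6945 is not in that set, so it is not an ancestor of 2b2d95a.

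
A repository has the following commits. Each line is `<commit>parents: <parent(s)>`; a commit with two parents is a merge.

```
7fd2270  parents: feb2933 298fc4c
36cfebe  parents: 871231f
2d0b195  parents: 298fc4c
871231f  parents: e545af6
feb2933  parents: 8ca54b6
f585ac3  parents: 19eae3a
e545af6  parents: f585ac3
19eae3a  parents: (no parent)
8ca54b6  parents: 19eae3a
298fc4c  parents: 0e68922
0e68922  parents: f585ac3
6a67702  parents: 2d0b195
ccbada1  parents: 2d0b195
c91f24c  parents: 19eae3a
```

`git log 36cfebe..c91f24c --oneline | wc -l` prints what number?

1

Reachable from c91f24c: {19eae3a, c91f24c}.
Reachable from 36cfebe: {19eae3a, 36cfebe, 871231f, e545af6, f585ac3}.
In c91f24c's history but not 36cfebe's: {c91f24c} — 1 commit.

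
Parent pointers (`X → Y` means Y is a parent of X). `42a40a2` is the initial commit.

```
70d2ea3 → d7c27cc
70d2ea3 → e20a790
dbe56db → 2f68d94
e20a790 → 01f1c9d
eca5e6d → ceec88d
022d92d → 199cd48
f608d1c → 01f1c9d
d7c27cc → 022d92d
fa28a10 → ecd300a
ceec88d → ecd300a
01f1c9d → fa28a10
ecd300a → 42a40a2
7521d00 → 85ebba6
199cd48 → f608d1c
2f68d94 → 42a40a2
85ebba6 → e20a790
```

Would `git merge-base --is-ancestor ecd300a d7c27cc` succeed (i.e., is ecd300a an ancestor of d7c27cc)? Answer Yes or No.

Ancestors of d7c27cc (commits reachable by following parents): {01f1c9d, 022d92d, 199cd48, 42a40a2, d7c27cc, ecd300a, f608d1c, fa28a10}.
ecd300a is in that set, so it is an ancestor of d7c27cc.

Yes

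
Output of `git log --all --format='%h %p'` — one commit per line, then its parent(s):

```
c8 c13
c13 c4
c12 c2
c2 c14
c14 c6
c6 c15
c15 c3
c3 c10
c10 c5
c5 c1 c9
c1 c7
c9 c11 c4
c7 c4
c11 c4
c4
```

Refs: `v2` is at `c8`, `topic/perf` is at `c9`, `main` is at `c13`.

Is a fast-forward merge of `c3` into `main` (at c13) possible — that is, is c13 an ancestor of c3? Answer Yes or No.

A fast-forward from c13 to c3 is possible iff c13 is an ancestor of c3.
Ancestors of c3: {c1, c10, c11, c3, c4, c5, c7, c9}.
c13 is not among them, so fast-forward is not possible.

No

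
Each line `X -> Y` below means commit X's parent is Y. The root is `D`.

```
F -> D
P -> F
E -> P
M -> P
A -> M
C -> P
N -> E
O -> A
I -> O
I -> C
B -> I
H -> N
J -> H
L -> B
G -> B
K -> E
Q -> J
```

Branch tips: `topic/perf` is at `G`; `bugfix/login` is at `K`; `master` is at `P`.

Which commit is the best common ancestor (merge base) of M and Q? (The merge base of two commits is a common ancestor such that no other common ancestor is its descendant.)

Ancestors of M: {D, F, M, P}.
Ancestors of Q: {D, E, F, H, J, N, P, Q}.
Common ancestors: {D, F, P}.
Among these, P is not an ancestor of any other common ancestor — it is the merge base.

P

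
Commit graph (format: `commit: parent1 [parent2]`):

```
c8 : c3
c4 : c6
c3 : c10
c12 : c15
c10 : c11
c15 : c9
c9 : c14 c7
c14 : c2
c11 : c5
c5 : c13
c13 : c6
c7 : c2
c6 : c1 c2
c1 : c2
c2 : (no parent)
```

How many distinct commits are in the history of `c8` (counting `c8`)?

9

Walking parent pointers from c8: reachable set = {c1, c10, c11, c13, c2, c3, c5, c6, c8}.
That is 9 commits.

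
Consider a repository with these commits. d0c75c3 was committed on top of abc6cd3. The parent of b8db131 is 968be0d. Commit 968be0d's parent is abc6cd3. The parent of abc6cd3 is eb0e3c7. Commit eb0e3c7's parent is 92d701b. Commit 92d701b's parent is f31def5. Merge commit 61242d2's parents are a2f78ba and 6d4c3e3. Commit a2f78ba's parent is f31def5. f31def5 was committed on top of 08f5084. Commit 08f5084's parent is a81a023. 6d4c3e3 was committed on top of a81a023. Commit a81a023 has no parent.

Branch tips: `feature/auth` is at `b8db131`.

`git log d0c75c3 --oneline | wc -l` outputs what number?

Walking parent pointers from d0c75c3: reachable set = {08f5084, 92d701b, a81a023, abc6cd3, d0c75c3, eb0e3c7, f31def5}.
That is 7 commits.

7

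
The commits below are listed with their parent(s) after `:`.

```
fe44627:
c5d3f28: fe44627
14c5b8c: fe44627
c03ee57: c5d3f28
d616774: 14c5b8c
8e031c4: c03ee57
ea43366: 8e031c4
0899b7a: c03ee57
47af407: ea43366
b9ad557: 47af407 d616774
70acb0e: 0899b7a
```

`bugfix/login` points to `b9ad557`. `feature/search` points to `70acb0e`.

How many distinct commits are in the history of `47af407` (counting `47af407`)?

6

Walking parent pointers from 47af407: reachable set = {47af407, 8e031c4, c03ee57, c5d3f28, ea43366, fe44627}.
That is 6 commits.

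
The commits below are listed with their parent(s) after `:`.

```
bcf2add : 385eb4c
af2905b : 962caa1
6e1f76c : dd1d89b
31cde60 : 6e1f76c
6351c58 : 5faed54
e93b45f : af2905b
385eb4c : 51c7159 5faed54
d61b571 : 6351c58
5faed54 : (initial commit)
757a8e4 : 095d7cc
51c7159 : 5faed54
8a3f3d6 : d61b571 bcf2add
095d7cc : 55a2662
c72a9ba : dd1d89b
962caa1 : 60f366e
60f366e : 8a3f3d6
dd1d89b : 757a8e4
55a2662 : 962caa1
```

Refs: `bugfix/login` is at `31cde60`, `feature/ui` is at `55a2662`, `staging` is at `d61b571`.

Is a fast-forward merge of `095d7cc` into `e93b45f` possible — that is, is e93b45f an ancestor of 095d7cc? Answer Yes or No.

A fast-forward from e93b45f to 095d7cc is possible iff e93b45f is an ancestor of 095d7cc.
Ancestors of 095d7cc: {095d7cc, 385eb4c, 51c7159, 55a2662, 5faed54, 60f366e, 6351c58, 8a3f3d6, 962caa1, bcf2add, d61b571}.
e93b45f is not among them, so fast-forward is not possible.

No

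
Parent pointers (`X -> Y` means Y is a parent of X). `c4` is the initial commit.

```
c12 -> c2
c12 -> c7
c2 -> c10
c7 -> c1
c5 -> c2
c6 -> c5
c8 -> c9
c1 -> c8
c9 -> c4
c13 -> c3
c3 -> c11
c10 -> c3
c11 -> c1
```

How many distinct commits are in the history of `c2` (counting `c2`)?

Walking parent pointers from c2: reachable set = {c1, c10, c11, c2, c3, c4, c8, c9}.
That is 8 commits.

8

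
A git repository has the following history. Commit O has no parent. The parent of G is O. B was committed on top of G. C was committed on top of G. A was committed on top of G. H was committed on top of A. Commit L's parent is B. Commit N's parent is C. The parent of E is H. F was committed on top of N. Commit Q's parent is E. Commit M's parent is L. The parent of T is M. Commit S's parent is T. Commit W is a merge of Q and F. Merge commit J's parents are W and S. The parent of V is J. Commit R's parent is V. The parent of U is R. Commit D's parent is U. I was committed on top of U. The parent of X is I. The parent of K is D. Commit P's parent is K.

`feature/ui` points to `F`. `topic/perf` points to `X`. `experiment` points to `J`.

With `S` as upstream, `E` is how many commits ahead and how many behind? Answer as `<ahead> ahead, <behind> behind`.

3 ahead, 5 behind

Reachable from E: {A, E, G, H, O}.
Reachable from S: {B, G, L, M, O, S, T}.
Only in E's history (ahead): {A, E, H} — 3.
Only in S's history (behind): {B, L, M, S, T} — 5.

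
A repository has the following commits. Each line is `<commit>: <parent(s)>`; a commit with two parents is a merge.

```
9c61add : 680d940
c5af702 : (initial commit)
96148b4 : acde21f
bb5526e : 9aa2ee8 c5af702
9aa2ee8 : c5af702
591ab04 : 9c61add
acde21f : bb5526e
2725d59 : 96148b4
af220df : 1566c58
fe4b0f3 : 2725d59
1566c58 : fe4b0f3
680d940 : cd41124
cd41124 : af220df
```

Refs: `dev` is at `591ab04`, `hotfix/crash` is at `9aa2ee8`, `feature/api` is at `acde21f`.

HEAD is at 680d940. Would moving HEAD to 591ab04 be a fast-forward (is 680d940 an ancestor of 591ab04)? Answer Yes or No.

Yes

A fast-forward from 680d940 to 591ab04 is possible iff 680d940 is an ancestor of 591ab04.
Ancestors of 591ab04: {1566c58, 2725d59, 591ab04, 680d940, 96148b4, 9aa2ee8, 9c61add, acde21f, af220df, bb5526e, c5af702, cd41124, fe4b0f3}.
680d940 is among them, so fast-forward is possible.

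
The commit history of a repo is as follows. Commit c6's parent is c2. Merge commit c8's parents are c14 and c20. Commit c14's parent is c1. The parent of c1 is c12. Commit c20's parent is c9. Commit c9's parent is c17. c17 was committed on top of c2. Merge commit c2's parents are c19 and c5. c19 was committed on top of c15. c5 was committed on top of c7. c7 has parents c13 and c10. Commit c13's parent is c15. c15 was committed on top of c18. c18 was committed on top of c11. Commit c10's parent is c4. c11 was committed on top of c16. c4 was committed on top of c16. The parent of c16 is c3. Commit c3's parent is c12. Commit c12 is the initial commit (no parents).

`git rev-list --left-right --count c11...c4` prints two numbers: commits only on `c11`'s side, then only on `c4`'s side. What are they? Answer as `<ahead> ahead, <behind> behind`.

1 ahead, 1 behind

Reachable from c11: {c11, c12, c16, c3}.
Reachable from c4: {c12, c16, c3, c4}.
Only in c11's history (ahead): {c11} — 1.
Only in c4's history (behind): {c4} — 1.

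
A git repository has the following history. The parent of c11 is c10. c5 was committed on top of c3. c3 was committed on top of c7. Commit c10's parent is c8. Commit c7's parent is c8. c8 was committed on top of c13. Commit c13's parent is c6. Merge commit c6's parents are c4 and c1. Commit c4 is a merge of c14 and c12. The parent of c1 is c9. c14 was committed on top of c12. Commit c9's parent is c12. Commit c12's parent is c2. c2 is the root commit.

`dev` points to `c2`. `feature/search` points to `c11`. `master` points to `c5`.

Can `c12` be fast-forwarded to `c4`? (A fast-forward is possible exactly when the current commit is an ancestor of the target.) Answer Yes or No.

Yes

A fast-forward from c12 to c4 is possible iff c12 is an ancestor of c4.
Ancestors of c4: {c12, c14, c2, c4}.
c12 is among them, so fast-forward is possible.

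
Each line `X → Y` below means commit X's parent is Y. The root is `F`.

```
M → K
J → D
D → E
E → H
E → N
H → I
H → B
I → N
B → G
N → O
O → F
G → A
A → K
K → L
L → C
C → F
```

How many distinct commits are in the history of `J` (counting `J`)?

Walking parent pointers from J: reachable set = {A, B, C, D, E, F, G, H, I, J, K, L, N, O}.
That is 14 commits.

14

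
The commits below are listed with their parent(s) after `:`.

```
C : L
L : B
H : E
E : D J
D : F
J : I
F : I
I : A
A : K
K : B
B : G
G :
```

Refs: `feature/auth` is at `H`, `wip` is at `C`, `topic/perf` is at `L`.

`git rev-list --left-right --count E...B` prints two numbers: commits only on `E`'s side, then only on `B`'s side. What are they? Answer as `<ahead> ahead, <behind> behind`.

7 ahead, 0 behind

Reachable from E: {A, B, D, E, F, G, I, J, K}.
Reachable from B: {B, G}.
Only in E's history (ahead): {A, D, E, F, I, J, K} — 7.
Only in B's history (behind): {} — 0.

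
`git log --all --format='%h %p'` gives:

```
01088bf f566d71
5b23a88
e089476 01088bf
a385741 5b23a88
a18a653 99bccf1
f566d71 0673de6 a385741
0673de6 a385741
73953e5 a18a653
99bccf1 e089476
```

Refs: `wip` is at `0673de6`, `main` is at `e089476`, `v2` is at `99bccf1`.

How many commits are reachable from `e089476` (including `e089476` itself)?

6

Walking parent pointers from e089476: reachable set = {01088bf, 0673de6, 5b23a88, a385741, e089476, f566d71}.
That is 6 commits.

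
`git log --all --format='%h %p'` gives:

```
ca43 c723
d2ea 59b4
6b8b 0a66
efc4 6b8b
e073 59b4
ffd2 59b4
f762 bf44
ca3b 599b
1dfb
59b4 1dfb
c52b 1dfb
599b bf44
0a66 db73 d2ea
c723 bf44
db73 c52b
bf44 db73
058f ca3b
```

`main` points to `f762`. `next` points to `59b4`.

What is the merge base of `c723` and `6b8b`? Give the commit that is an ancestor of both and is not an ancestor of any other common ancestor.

Ancestors of c723: {1dfb, bf44, c52b, c723, db73}.
Ancestors of 6b8b: {0a66, 1dfb, 59b4, 6b8b, c52b, d2ea, db73}.
Common ancestors: {1dfb, c52b, db73}.
Among these, db73 is not an ancestor of any other common ancestor — it is the merge base.

db73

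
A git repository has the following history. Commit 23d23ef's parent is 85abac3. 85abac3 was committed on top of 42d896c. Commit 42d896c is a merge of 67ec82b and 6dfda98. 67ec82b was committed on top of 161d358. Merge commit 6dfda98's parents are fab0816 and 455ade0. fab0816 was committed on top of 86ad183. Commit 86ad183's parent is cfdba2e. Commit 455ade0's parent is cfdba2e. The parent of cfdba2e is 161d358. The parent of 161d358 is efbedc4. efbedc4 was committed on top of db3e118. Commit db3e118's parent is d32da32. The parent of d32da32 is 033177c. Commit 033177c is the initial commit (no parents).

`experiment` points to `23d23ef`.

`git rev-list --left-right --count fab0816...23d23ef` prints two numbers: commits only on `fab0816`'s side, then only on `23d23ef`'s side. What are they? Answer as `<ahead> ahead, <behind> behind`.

Reachable from fab0816: {033177c, 161d358, 86ad183, cfdba2e, d32da32, db3e118, efbedc4, fab0816}.
Reachable from 23d23ef: {033177c, 161d358, 23d23ef, 42d896c, 455ade0, 67ec82b, 6dfda98, 85abac3, 86ad183, cfdba2e, d32da32, db3e118, efbedc4, fab0816}.
Only in fab0816's history (ahead): {} — 0.
Only in 23d23ef's history (behind): {23d23ef, 42d896c, 455ade0, 67ec82b, 6dfda98, 85abac3} — 6.

0 ahead, 6 behind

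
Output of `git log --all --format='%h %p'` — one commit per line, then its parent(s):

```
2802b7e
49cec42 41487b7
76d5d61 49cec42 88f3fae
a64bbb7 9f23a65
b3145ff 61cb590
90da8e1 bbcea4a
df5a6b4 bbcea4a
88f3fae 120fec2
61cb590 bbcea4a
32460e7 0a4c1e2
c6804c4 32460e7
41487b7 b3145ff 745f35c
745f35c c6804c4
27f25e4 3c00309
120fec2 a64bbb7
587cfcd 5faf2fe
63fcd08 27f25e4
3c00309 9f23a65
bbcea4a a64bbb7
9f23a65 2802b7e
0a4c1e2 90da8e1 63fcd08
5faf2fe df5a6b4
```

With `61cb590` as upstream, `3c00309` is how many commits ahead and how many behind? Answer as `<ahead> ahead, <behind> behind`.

Reachable from 3c00309: {2802b7e, 3c00309, 9f23a65}.
Reachable from 61cb590: {2802b7e, 61cb590, 9f23a65, a64bbb7, bbcea4a}.
Only in 3c00309's history (ahead): {3c00309} — 1.
Only in 61cb590's history (behind): {61cb590, a64bbb7, bbcea4a} — 3.

1 ahead, 3 behind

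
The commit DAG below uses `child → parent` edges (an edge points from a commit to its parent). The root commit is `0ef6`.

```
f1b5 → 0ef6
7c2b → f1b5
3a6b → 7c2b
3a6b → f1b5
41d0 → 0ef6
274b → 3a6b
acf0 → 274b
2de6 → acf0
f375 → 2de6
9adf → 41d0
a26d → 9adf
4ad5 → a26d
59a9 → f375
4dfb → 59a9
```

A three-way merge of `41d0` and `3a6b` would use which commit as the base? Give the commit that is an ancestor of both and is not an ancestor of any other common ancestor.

0ef6

Ancestors of 41d0: {0ef6, 41d0}.
Ancestors of 3a6b: {0ef6, 3a6b, 7c2b, f1b5}.
Common ancestors: {0ef6}.
The only common ancestor is 0ef6, so it is the merge base.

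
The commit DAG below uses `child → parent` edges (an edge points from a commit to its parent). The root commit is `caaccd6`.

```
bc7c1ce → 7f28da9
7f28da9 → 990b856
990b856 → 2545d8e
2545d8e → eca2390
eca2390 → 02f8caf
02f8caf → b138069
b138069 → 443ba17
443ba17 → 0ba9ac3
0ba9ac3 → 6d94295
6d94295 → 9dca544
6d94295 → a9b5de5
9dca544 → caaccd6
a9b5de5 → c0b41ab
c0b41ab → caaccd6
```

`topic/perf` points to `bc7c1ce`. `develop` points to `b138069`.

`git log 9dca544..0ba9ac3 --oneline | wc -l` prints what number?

Reachable from 0ba9ac3: {0ba9ac3, 6d94295, 9dca544, a9b5de5, c0b41ab, caaccd6}.
Reachable from 9dca544: {9dca544, caaccd6}.
In 0ba9ac3's history but not 9dca544's: {0ba9ac3, 6d94295, a9b5de5, c0b41ab} — 4 commits.

4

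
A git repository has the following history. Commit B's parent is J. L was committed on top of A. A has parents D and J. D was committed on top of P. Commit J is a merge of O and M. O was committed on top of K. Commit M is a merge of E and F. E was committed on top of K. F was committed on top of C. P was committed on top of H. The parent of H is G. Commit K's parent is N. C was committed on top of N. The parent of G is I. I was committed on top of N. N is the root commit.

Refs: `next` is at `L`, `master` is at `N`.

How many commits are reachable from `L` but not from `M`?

Reachable from L: {A, C, D, E, F, G, H, I, J, K, L, M, N, O, P}.
Reachable from M: {C, E, F, K, M, N}.
In L's history but not M's: {A, D, G, H, I, J, L, O, P} — 9 commits.

9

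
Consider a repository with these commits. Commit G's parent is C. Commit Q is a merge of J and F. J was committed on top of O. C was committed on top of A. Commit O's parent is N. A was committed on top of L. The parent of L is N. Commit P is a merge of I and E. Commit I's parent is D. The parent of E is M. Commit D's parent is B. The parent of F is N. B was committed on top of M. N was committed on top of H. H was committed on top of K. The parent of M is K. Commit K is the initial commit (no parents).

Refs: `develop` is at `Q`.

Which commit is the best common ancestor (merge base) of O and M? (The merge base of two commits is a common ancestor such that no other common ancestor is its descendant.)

K

Ancestors of O: {H, K, N, O}.
Ancestors of M: {K, M}.
Common ancestors: {K}.
The only common ancestor is K, so it is the merge base.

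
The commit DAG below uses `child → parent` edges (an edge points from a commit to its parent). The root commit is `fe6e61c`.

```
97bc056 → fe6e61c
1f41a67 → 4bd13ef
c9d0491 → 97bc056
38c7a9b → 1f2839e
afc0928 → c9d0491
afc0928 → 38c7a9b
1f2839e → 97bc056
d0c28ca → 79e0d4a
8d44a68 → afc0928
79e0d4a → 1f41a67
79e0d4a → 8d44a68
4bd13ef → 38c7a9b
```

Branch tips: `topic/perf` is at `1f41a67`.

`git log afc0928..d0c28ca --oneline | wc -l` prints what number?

5

Reachable from d0c28ca: {1f2839e, 1f41a67, 38c7a9b, 4bd13ef, 79e0d4a, 8d44a68, 97bc056, afc0928, c9d0491, d0c28ca, fe6e61c}.
Reachable from afc0928: {1f2839e, 38c7a9b, 97bc056, afc0928, c9d0491, fe6e61c}.
In d0c28ca's history but not afc0928's: {1f41a67, 4bd13ef, 79e0d4a, 8d44a68, d0c28ca} — 5 commits.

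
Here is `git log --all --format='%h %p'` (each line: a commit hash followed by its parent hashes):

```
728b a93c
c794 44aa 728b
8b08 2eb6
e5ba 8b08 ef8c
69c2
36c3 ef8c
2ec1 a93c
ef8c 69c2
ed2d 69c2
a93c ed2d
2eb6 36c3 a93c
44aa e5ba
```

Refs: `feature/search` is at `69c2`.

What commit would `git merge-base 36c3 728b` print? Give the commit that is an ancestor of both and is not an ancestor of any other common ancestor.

69c2

Ancestors of 36c3: {36c3, 69c2, ef8c}.
Ancestors of 728b: {69c2, 728b, a93c, ed2d}.
Common ancestors: {69c2}.
The only common ancestor is 69c2, so it is the merge base.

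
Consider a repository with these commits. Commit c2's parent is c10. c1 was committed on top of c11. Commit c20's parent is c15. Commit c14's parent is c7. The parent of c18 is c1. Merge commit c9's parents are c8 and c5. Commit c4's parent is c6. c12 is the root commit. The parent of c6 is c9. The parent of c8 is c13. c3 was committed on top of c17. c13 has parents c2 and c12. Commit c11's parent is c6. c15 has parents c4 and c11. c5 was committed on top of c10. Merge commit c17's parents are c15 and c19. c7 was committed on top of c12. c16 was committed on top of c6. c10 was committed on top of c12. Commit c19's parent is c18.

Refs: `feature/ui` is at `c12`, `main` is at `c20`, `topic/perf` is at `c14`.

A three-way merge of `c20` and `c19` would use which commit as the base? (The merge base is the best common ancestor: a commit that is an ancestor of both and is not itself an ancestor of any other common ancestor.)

c11

Ancestors of c20: {c10, c11, c12, c13, c15, c2, c20, c4, c5, c6, c8, c9}.
Ancestors of c19: {c1, c10, c11, c12, c13, c18, c19, c2, c5, c6, c8, c9}.
Common ancestors: {c10, c11, c12, c13, c2, c5, c6, c8, c9}.
Among these, c11 is not an ancestor of any other common ancestor — it is the merge base.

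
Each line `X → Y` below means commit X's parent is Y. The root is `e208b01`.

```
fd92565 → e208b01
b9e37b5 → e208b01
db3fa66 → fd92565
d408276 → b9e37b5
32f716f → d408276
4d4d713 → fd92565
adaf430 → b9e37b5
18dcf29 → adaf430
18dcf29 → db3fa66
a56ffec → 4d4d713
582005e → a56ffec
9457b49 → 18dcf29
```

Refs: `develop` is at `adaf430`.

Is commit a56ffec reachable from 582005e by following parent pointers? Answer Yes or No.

Yes

Ancestors of 582005e (commits reachable by following parents): {4d4d713, 582005e, a56ffec, e208b01, fd92565}.
a56ffec is in that set, so it is an ancestor of 582005e.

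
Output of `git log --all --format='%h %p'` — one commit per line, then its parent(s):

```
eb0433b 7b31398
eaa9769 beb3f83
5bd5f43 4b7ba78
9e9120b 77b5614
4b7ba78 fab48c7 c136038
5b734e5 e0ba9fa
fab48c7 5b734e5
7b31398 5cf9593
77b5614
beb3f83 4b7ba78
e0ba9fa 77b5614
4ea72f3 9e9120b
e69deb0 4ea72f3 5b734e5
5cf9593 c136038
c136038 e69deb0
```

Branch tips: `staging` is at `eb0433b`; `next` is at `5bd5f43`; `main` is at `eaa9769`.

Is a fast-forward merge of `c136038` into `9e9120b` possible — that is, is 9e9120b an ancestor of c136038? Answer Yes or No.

Yes

A fast-forward from 9e9120b to c136038 is possible iff 9e9120b is an ancestor of c136038.
Ancestors of c136038: {4ea72f3, 5b734e5, 77b5614, 9e9120b, c136038, e0ba9fa, e69deb0}.
9e9120b is among them, so fast-forward is possible.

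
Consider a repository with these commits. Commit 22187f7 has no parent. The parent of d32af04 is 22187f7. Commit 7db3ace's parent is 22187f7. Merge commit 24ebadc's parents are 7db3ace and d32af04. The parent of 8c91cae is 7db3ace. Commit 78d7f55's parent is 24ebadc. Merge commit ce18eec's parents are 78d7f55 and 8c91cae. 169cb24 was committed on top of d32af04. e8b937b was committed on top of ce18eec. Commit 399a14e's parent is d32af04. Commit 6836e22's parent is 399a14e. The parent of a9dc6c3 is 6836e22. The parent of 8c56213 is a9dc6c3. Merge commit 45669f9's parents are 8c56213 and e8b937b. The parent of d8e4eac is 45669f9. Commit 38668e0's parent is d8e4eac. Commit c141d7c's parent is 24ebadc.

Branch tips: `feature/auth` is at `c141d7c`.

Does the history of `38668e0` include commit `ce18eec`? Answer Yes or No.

Yes

Ancestors of 38668e0 (commits reachable by following parents): {22187f7, 24ebadc, 38668e0, 399a14e, 45669f9, 6836e22, 78d7f55, 7db3ace, 8c56213, 8c91cae, a9dc6c3, ce18eec, d32af04, d8e4eac, e8b937b}.
ce18eec is in that set, so it is an ancestor of 38668e0.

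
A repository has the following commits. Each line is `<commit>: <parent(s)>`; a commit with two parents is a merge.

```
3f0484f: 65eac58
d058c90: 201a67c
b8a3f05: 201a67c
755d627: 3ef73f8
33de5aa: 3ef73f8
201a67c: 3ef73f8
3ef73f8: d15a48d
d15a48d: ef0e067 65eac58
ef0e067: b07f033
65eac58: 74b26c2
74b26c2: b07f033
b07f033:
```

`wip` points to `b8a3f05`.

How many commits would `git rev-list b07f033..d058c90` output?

7

Reachable from d058c90: {201a67c, 3ef73f8, 65eac58, 74b26c2, b07f033, d058c90, d15a48d, ef0e067}.
Reachable from b07f033: {b07f033}.
In d058c90's history but not b07f033's: {201a67c, 3ef73f8, 65eac58, 74b26c2, d058c90, d15a48d, ef0e067} — 7 commits.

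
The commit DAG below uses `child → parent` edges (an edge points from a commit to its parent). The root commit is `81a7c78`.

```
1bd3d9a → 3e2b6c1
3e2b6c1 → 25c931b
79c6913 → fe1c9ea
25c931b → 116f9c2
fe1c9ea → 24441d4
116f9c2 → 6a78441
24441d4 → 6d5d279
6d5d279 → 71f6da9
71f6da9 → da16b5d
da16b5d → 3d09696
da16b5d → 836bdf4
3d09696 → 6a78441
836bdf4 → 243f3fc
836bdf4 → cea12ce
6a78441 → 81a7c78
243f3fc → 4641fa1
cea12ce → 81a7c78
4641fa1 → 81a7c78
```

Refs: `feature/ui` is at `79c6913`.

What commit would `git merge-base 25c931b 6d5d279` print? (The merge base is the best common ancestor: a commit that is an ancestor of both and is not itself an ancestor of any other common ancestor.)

Ancestors of 25c931b: {116f9c2, 25c931b, 6a78441, 81a7c78}.
Ancestors of 6d5d279: {243f3fc, 3d09696, 4641fa1, 6a78441, 6d5d279, 71f6da9, 81a7c78, 836bdf4, cea12ce, da16b5d}.
Common ancestors: {6a78441, 81a7c78}.
Among these, 6a78441 is not an ancestor of any other common ancestor — it is the merge base.

6a78441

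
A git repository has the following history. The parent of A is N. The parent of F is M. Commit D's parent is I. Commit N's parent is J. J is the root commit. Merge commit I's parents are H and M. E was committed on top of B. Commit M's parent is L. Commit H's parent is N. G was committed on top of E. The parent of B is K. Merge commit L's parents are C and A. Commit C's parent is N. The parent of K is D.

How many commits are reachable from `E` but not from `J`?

Reachable from E: {A, B, C, D, E, H, I, J, K, L, M, N}.
Reachable from J: {J}.
In E's history but not J's: {A, B, C, D, E, H, I, K, L, M, N} — 11 commits.

11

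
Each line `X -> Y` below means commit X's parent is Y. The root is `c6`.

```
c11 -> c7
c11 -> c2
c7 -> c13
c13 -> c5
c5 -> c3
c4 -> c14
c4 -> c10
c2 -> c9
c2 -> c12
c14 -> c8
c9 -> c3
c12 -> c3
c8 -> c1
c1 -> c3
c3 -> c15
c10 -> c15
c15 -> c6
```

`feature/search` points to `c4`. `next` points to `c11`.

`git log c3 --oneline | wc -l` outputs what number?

Walking parent pointers from c3: reachable set = {c15, c3, c6}.
That is 3 commits.

3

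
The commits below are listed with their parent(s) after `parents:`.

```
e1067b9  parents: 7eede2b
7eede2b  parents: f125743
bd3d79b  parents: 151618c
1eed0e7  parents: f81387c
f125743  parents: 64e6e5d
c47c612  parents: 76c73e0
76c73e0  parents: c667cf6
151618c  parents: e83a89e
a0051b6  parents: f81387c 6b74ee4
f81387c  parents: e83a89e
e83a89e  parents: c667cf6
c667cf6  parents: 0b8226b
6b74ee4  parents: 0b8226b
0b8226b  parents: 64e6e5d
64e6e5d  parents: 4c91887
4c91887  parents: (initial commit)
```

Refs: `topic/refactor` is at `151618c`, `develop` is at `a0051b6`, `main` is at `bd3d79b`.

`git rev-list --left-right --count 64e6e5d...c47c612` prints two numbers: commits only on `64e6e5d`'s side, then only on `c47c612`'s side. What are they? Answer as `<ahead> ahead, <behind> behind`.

0 ahead, 4 behind

Reachable from 64e6e5d: {4c91887, 64e6e5d}.
Reachable from c47c612: {0b8226b, 4c91887, 64e6e5d, 76c73e0, c47c612, c667cf6}.
Only in 64e6e5d's history (ahead): {} — 0.
Only in c47c612's history (behind): {0b8226b, 76c73e0, c47c612, c667cf6} — 4.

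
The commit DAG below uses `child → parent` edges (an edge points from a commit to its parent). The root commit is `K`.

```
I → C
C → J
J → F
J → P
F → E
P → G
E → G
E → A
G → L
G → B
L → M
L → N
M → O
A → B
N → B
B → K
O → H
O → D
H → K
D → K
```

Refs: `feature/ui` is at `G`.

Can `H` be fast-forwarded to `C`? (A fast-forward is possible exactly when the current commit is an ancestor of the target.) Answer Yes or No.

Yes

A fast-forward from H to C is possible iff H is an ancestor of C.
Ancestors of C: {A, B, C, D, E, F, G, H, J, K, L, M, N, O, P}.
H is among them, so fast-forward is possible.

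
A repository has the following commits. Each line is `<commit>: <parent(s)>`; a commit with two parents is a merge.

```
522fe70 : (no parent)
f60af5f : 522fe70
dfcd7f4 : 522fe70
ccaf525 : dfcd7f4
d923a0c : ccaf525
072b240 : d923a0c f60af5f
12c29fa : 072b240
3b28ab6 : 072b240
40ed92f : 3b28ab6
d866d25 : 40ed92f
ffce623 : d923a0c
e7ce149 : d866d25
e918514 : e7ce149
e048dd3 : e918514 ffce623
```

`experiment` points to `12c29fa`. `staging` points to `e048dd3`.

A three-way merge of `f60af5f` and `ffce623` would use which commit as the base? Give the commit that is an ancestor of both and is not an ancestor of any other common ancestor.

Ancestors of f60af5f: {522fe70, f60af5f}.
Ancestors of ffce623: {522fe70, ccaf525, d923a0c, dfcd7f4, ffce623}.
Common ancestors: {522fe70}.
The only common ancestor is 522fe70, so it is the merge base.

522fe70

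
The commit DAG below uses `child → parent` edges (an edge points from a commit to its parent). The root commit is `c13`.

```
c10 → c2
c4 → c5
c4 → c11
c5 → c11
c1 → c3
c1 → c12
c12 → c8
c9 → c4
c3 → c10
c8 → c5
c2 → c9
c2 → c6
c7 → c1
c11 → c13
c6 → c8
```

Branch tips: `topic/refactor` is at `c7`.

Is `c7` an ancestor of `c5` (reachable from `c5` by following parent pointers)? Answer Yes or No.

Ancestors of c5: {c11, c13, c5}.
c7 is not in that set, so it is not an ancestor of c5.

No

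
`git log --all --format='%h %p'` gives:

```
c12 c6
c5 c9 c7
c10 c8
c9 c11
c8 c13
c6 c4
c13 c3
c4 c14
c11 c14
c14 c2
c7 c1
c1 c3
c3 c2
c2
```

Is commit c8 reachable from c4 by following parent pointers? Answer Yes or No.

Ancestors of c4: {c14, c2, c4}.
c8 is not in that set, so it is not an ancestor of c4.

No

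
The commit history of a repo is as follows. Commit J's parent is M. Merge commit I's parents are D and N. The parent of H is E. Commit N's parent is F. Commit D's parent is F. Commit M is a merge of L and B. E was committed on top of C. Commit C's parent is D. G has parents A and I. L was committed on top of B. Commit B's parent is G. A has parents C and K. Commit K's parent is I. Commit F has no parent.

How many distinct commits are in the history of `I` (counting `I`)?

Walking parent pointers from I: reachable set = {D, F, I, N}.
That is 4 commits.

4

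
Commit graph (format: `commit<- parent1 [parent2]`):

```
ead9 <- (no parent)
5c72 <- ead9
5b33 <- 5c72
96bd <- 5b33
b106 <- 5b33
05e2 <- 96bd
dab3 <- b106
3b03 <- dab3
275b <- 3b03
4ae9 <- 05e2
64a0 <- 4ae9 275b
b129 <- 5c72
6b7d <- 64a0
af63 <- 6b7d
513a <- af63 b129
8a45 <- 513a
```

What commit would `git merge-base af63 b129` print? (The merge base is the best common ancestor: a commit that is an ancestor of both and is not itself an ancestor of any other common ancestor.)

5c72

Ancestors of af63: {05e2, 275b, 3b03, 4ae9, 5b33, 5c72, 64a0, 6b7d, 96bd, af63, b106, dab3, ead9}.
Ancestors of b129: {5c72, b129, ead9}.
Common ancestors: {5c72, ead9}.
Among these, 5c72 is not an ancestor of any other common ancestor — it is the merge base.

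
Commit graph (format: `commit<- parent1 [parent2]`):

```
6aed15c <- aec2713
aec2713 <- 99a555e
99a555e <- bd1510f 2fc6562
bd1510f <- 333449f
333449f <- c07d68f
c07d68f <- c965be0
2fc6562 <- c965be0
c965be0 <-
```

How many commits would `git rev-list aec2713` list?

Walking parent pointers from aec2713: reachable set = {2fc6562, 333449f, 99a555e, aec2713, bd1510f, c07d68f, c965be0}.
That is 7 commits.

7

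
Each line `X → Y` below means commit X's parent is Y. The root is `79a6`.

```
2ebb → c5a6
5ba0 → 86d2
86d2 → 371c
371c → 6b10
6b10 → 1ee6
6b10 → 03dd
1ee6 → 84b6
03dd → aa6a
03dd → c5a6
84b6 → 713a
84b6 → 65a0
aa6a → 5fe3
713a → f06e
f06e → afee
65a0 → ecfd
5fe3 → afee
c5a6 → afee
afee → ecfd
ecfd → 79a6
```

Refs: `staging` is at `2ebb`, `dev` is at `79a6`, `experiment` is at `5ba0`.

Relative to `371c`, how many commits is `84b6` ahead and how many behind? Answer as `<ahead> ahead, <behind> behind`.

0 ahead, 7 behind

Reachable from 84b6: {65a0, 713a, 79a6, 84b6, afee, ecfd, f06e}.
Reachable from 371c: {03dd, 1ee6, 371c, 5fe3, 65a0, 6b10, 713a, 79a6, 84b6, aa6a, afee, c5a6, ecfd, f06e}.
Only in 84b6's history (ahead): {} — 0.
Only in 371c's history (behind): {03dd, 1ee6, 371c, 5fe3, 6b10, aa6a, c5a6} — 7.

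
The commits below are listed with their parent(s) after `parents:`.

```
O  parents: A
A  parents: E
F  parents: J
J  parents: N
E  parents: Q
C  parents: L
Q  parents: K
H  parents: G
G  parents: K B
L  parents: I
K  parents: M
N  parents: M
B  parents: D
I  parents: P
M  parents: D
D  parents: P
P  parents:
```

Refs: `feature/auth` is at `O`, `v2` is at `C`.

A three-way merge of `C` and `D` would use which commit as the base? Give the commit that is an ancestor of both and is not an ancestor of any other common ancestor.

Ancestors of C: {C, I, L, P}.
Ancestors of D: {D, P}.
Common ancestors: {P}.
The only common ancestor is P, so it is the merge base.

P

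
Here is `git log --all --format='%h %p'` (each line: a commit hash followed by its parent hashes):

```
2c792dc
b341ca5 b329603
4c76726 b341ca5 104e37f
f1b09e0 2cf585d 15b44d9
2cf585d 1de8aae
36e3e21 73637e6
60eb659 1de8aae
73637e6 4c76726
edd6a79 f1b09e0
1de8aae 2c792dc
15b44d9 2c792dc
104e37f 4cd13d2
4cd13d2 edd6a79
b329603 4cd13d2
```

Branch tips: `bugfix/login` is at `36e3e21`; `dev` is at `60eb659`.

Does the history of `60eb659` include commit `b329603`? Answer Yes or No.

Ancestors of 60eb659: {1de8aae, 2c792dc, 60eb659}.
b329603 is not in that set, so it is not an ancestor of 60eb659.

No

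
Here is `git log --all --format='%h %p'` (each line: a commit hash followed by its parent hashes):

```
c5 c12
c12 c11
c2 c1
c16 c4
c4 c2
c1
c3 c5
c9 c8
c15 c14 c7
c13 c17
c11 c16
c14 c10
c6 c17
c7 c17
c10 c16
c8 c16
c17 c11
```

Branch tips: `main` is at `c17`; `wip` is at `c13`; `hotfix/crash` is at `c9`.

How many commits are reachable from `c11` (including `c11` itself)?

5

Walking parent pointers from c11: reachable set = {c1, c11, c16, c2, c4}.
That is 5 commits.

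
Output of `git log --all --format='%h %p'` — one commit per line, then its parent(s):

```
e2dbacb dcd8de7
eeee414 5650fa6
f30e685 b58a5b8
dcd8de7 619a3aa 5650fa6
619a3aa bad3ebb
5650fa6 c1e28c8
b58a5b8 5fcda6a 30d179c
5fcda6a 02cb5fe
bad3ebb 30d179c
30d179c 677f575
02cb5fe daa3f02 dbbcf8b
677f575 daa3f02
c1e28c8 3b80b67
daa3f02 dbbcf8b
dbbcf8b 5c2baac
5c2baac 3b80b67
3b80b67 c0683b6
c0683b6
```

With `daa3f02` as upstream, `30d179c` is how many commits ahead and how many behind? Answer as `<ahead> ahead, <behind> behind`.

Reachable from 30d179c: {30d179c, 3b80b67, 5c2baac, 677f575, c0683b6, daa3f02, dbbcf8b}.
Reachable from daa3f02: {3b80b67, 5c2baac, c0683b6, daa3f02, dbbcf8b}.
Only in 30d179c's history (ahead): {30d179c, 677f575} — 2.
Only in daa3f02's history (behind): {} — 0.

2 ahead, 0 behind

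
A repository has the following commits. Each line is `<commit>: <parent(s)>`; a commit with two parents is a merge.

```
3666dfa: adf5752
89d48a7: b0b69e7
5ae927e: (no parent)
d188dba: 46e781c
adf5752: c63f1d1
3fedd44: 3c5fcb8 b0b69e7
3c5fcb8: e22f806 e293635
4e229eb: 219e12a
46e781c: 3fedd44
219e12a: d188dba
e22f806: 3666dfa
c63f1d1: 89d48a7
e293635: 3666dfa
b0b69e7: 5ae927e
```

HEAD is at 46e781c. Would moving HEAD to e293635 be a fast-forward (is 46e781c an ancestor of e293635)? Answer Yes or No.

No

A fast-forward from 46e781c to e293635 is possible iff 46e781c is an ancestor of e293635.
Ancestors of e293635: {3666dfa, 5ae927e, 89d48a7, adf5752, b0b69e7, c63f1d1, e293635}.
46e781c is not among them, so fast-forward is not possible.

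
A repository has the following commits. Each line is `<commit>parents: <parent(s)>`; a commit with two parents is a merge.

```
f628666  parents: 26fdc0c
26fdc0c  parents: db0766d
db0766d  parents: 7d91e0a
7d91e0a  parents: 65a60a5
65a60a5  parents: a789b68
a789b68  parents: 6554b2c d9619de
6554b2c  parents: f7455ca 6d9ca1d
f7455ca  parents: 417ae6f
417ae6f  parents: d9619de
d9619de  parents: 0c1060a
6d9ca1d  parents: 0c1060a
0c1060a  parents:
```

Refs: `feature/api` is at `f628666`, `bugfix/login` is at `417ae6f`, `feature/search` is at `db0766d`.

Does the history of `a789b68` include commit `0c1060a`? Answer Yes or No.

Yes

Ancestors of a789b68 (commits reachable by following parents): {0c1060a, 417ae6f, 6554b2c, 6d9ca1d, a789b68, d9619de, f7455ca}.
0c1060a is in that set, so it is an ancestor of a789b68.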